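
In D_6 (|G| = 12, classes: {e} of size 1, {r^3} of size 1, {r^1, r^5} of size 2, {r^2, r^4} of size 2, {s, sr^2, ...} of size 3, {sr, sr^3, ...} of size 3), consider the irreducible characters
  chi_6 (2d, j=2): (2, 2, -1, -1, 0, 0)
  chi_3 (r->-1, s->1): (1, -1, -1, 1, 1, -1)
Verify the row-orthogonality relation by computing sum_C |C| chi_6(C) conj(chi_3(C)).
Sum = 0; so <chi_6, chi_3> = 0 (distinct irreducibles are orthogonal).

Solution. Compute term by term over conjugacy classes (|C| * chi_6(C) * conj(chi_3(C))):
  1*(2)*conj(1) + 1*(2)*conj(-1) + 2*(-1)*conj(-1) + 2*(-1)*conj(1) + 3*(0)*conj(1) + 3*(0)*conj(-1)
  = (2) + (-2) + (2) + (-2) + (0) + (0)
  = 0.
Dividing by |G| = 12 gives 0/12 = 0, matching the row-orthogonality relation <chi_6, chi_3> = [chi_6 = chi_3].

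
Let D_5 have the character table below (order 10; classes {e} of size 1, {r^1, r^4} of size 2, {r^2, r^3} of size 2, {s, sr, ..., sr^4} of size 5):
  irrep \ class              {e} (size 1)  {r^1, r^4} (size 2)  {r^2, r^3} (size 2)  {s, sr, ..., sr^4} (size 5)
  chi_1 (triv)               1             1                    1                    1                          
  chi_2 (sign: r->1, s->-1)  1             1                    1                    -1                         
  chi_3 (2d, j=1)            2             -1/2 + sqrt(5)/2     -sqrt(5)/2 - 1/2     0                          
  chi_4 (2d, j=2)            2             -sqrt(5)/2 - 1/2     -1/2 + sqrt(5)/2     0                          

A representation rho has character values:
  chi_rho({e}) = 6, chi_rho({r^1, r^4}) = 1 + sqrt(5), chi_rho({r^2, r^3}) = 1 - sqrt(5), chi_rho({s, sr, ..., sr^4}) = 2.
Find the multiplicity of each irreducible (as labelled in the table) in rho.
Multiplicities: chi_1: 2, chi_2: 0, chi_3: 2, chi_4: 0.

Explanation: Use <chi_rho, chi> = (1/|G|) sum_C |C| * chi_rho(C) * conj(chi(C)) with |G| = 10 for each irreducible chi in the table:
  <chi_rho, chi_1> = (1/10)[1*(6)*conj(1) + 2*(1 + sqrt(5))*conj(1) + 2*(1 - sqrt(5))*conj(1) + 5*(2)*conj(1)]
      = (1/10)[(6) + (2 + 2*sqrt(5)) + (2 - 2*sqrt(5)) + (10)] = 20/10 = 2
  <chi_rho, chi_2> = (1/10)[1*(6)*conj(1) + 2*(1 + sqrt(5))*conj(1) + 2*(1 - sqrt(5))*conj(1) + 5*(2)*conj(-1)]
      = (1/10)[(6) + (2 + 2*sqrt(5)) + (2 - 2*sqrt(5)) + (-10)] = 0/10 = 0
  <chi_rho, chi_3> = (1/10)[1*(6)*conj(2) + 2*(1 + sqrt(5))*conj(-1/2 + sqrt(5)/2) + 2*(1 - sqrt(5))*conj(-sqrt(5)/2 - 1/2) + 5*(2)*conj(0)]
      = (1/10)[(12) + (4) + (4) + (0)] = 20/10 = 2
  <chi_rho, chi_4> = (1/10)[1*(6)*conj(2) + 2*(1 + sqrt(5))*conj(-sqrt(5)/2 - 1/2) + 2*(1 - sqrt(5))*conj(-1/2 + sqrt(5)/2) + 5*(2)*conj(0)]
      = (1/10)[(12) + (-6 - 2*sqrt(5)) + (-6 + 2*sqrt(5)) + (0)] = 0/10 = 0
Dimension check: dim(rho) = sum (mult * dim) = 2*1 + 0*1 + 2*2 + 0*2 = 6 = chi_rho(e) = 6.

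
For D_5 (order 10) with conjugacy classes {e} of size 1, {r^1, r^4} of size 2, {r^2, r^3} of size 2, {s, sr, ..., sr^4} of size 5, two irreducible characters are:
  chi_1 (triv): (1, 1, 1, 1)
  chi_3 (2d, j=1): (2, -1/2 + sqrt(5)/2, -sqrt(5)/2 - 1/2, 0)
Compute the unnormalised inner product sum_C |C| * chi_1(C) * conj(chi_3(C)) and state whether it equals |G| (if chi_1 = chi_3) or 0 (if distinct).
Sum = 0; so <chi_1, chi_3> = 0 (distinct irreducibles are orthogonal).

Argument: Compute term by term over conjugacy classes (|C| * chi_1(C) * conj(chi_3(C))):
  1*(1)*conj(2) + 2*(1)*conj(-1/2 + sqrt(5)/2) + 2*(1)*conj(-sqrt(5)/2 - 1/2) + 5*(1)*conj(0)
  = (2) + (-1 + sqrt(5)) + (-sqrt(5) - 1) + (0)
  = 0.
Dividing by |G| = 10 gives 0/10 = 0, matching the row-orthogonality relation <chi_1, chi_3> = [chi_1 = chi_3].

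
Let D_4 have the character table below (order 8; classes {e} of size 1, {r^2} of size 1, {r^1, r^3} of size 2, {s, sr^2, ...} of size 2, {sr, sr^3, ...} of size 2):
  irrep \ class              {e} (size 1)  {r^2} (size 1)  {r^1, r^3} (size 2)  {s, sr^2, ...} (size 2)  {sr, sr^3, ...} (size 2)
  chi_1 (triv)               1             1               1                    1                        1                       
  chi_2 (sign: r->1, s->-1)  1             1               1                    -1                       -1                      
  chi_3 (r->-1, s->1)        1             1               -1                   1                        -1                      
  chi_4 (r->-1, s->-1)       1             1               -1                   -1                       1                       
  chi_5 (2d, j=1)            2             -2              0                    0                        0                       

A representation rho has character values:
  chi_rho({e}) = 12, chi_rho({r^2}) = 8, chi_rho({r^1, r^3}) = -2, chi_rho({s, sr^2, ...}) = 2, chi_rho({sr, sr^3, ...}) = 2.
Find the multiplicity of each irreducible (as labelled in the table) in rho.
Multiplicities: chi_1: 3, chi_2: 1, chi_3: 3, chi_4: 3, chi_5: 1.

Explanation: Use <chi_rho, chi> = (1/|G|) sum_C |C| * chi_rho(C) * conj(chi(C)) with |G| = 8 for each irreducible chi in the table:
  <chi_rho, chi_1> = (1/8)[1*(12)*conj(1) + 1*(8)*conj(1) + 2*(-2)*conj(1) + 2*(2)*conj(1) + 2*(2)*conj(1)]
      = (1/8)[(12) + (8) + (-4) + (4) + (4)] = 24/8 = 3
  <chi_rho, chi_2> = (1/8)[1*(12)*conj(1) + 1*(8)*conj(1) + 2*(-2)*conj(1) + 2*(2)*conj(-1) + 2*(2)*conj(-1)]
      = (1/8)[(12) + (8) + (-4) + (-4) + (-4)] = 8/8 = 1
  <chi_rho, chi_3> = (1/8)[1*(12)*conj(1) + 1*(8)*conj(1) + 2*(-2)*conj(-1) + 2*(2)*conj(1) + 2*(2)*conj(-1)]
      = (1/8)[(12) + (8) + (4) + (4) + (-4)] = 24/8 = 3
  <chi_rho, chi_4> = (1/8)[1*(12)*conj(1) + 1*(8)*conj(1) + 2*(-2)*conj(-1) + 2*(2)*conj(-1) + 2*(2)*conj(1)]
      = (1/8)[(12) + (8) + (4) + (-4) + (4)] = 24/8 = 3
  <chi_rho, chi_5> = (1/8)[1*(12)*conj(2) + 1*(8)*conj(-2) + 2*(-2)*conj(0) + 2*(2)*conj(0) + 2*(2)*conj(0)]
      = (1/8)[(24) + (-16) + (0) + (0) + (0)] = 8/8 = 1
Dimension check: dim(rho) = sum (mult * dim) = 3*1 + 1*1 + 3*1 + 3*1 + 1*2 = 12 = chi_rho(e) = 12.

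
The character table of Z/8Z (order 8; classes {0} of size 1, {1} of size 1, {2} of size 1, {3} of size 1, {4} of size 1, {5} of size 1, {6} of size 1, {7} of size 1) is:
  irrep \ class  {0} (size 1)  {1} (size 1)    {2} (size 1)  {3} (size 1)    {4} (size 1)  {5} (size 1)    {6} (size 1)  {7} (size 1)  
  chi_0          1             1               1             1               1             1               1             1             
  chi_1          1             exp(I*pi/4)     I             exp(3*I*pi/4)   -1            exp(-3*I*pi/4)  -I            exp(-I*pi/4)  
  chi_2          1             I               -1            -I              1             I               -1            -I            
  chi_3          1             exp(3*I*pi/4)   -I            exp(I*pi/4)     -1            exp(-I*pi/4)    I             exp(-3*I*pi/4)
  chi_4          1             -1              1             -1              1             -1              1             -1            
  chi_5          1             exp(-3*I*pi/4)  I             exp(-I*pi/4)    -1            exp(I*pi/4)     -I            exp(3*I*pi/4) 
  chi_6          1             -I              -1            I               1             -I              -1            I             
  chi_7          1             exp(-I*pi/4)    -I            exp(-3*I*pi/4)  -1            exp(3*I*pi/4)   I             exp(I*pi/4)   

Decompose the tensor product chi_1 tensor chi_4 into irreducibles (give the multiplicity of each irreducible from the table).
chi_1 tensor chi_4 = chi_5 (all other irreducibles have multiplicity 0).

Reasoning: The character of a tensor product is the pointwise product (chi_1 * chi_4)(C) = chi_1(C) * chi_4(C):
  {0}: (1)*(1), {1}: (exp(I*pi/4))*(-1), {2}: (I)*(1), {3}: (exp(3*I*pi/4))*(-1), {4}: (-1)*(1), {5}: (exp(-3*I*pi/4))*(-1), {6}: (-I)*(1), {7}: (exp(-I*pi/4))*(-1)
so (chi_1 * chi_4) takes values
  {0} -> 1, {1} -> -exp(I*pi/4), {2} -> I, {3} -> -exp(3*I*pi/4), {4} -> -1, {5} -> -exp(-3*I*pi/4), {6} -> -I, {7} -> -exp(-I*pi/4).
Now take the inner product of this character with each irreducible chi from the table, <chi_1*chi_4, chi> = (1/8) sum_C |C| (chi_1*chi_4)(C) conj(chi(C)):
  <chi_1*chi_4, chi_0> = (1/8)[1*(1)*conj(1) + 1*(-exp(I*pi/4))*conj(1) + 1*(I)*conj(1) + 1*(-exp(3*I*pi/4))*conj(1) + 1*(-1)*conj(1) + 1*(-exp(-3*I*pi/4))*conj(1) + 1*(-I)*conj(1) + 1*(-exp(-I*pi/4))*conj(1)]
      = (1/8)[(1) + (-exp(I*pi/4)) + (I) + (-exp(3*I*pi/4)) + (-1) + (-exp(-3*I*pi/4)) + (-I) + (-exp(-I*pi/4))] = 0/8 = 0
  <chi_1*chi_4, chi_1> = (1/8)[1*(1)*conj(1) + 1*(-exp(I*pi/4))*conj(exp(I*pi/4)) + 1*(I)*conj(I) + 1*(-exp(3*I*pi/4))*conj(exp(3*I*pi/4)) + 1*(-1)*conj(-1) + 1*(-exp(-3*I*pi/4))*conj(exp(-3*I*pi/4)) + 1*(-I)*conj(-I) + 1*(-exp(-I*pi/4))*conj(exp(-I*pi/4))]
      = (1/8)[(1) + (-1) + (1) + (-1) + (1) + (-1) + (1) + (-1)] = 0/8 = 0
  <chi_1*chi_4, chi_2> = (1/8)[1*(1)*conj(1) + 1*(-exp(I*pi/4))*conj(I) + 1*(I)*conj(-1) + 1*(-exp(3*I*pi/4))*conj(-I) + 1*(-1)*conj(1) + 1*(-exp(-3*I*pi/4))*conj(I) + 1*(-I)*conj(-1) + 1*(-exp(-I*pi/4))*conj(-I)]
      = (1/8)[(1) + (exp(3*I*pi/4)) + (-I) + (-exp(-3*I*pi/4)) + (-1) + (exp(-I*pi/4)) + (I) + (-exp(I*pi/4))] = 0/8 = 0
  <chi_1*chi_4, chi_3> = (1/8)[1*(1)*conj(1) + 1*(-exp(I*pi/4))*conj(exp(3*I*pi/4)) + 1*(I)*conj(-I) + 1*(-exp(3*I*pi/4))*conj(exp(I*pi/4)) + 1*(-1)*conj(-1) + 1*(-exp(-3*I*pi/4))*conj(exp(-I*pi/4)) + 1*(-I)*conj(I) + 1*(-exp(-I*pi/4))*conj(exp(-3*I*pi/4))]
      = (1/8)[(1) + (I) + (-1) + (-I) + (1) + (I) + (-1) + (-I)] = 0/8 = 0
  <chi_1*chi_4, chi_4> = (1/8)[1*(1)*conj(1) + 1*(-exp(I*pi/4))*conj(-1) + 1*(I)*conj(1) + 1*(-exp(3*I*pi/4))*conj(-1) + 1*(-1)*conj(1) + 1*(-exp(-3*I*pi/4))*conj(-1) + 1*(-I)*conj(1) + 1*(-exp(-I*pi/4))*conj(-1)]
      = (1/8)[(1) + (exp(I*pi/4)) + (I) + (exp(3*I*pi/4)) + (-1) + (exp(-3*I*pi/4)) + (-I) + (exp(-I*pi/4))] = 0/8 = 0
  <chi_1*chi_4, chi_5> = (1/8)[1*(1)*conj(1) + 1*(-exp(I*pi/4))*conj(exp(-3*I*pi/4)) + 1*(I)*conj(I) + 1*(-exp(3*I*pi/4))*conj(exp(-I*pi/4)) + 1*(-1)*conj(-1) + 1*(-exp(-3*I*pi/4))*conj(exp(I*pi/4)) + 1*(-I)*conj(-I) + 1*(-exp(-I*pi/4))*conj(exp(3*I*pi/4))]
      = (1/8)[(1) + (1) + (1) + (1) + (1) + (1) + (1) + (1)] = 8/8 = 1
  <chi_1*chi_4, chi_6> = (1/8)[1*(1)*conj(1) + 1*(-exp(I*pi/4))*conj(-I) + 1*(I)*conj(-1) + 1*(-exp(3*I*pi/4))*conj(I) + 1*(-1)*conj(1) + 1*(-exp(-3*I*pi/4))*conj(-I) + 1*(-I)*conj(-1) + 1*(-exp(-I*pi/4))*conj(I)]
      = (1/8)[(1) + (-exp(3*I*pi/4)) + (-I) + (exp(-3*I*pi/4)) + (-1) + (-exp(-I*pi/4)) + (I) + (exp(I*pi/4))] = 0/8 = 0
  <chi_1*chi_4, chi_7> = (1/8)[1*(1)*conj(1) + 1*(-exp(I*pi/4))*conj(exp(-I*pi/4)) + 1*(I)*conj(-I) + 1*(-exp(3*I*pi/4))*conj(exp(-3*I*pi/4)) + 1*(-1)*conj(-1) + 1*(-exp(-3*I*pi/4))*conj(exp(3*I*pi/4)) + 1*(-I)*conj(I) + 1*(-exp(-I*pi/4))*conj(exp(I*pi/4))]
      = (1/8)[(1) + (-I) + (-1) + (I) + (1) + (-I) + (-1) + (I)] = 0/8 = 0
(Exp terms are combined using exp(i*s)*conj(exp(i*t)) = exp(i*(s-t)), and sums of them are collapsed using the identity that for every m > 1 the m distinct m-th roots of unity sum to 0, e.g. 1 + exp(2*I*pi/3) + exp(-2*I*pi/3) = 0.)
Hence the multiplicities are chi_5: 1. Dimension check: dim(chi_1)*dim(chi_4) = 1*1 = 1 and sum (mult * dim) = 1*1 = 1.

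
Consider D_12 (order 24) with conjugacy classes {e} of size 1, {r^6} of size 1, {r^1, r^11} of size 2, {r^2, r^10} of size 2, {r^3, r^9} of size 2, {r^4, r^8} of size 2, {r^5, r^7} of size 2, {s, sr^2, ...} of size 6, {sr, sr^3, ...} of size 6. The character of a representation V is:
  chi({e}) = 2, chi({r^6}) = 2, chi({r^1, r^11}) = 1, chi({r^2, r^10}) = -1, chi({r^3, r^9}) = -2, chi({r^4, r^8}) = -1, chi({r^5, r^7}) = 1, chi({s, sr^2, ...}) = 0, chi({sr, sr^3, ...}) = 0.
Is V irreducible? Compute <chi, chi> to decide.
Irreducible: <chi, chi> = 1.

Details: <chi, chi> = (1/|G|) sum_C |C| * |chi(C)|^2 = (1/24)[1*|2|^2 + 1*|2|^2 + 2*|1|^2 + 2*|-1|^2 + 2*|-2|^2 + 2*|-1|^2 + 2*|1|^2 + 6*|0|^2 + 6*|0|^2]
  = (1/24)[(4) + (4) + (2) + (2) + (8) + (2) + (2) + (0) + (0)] = 24/24 = 1.
A character is irreducible iff <chi, chi> = 1, so this representation is irreducible.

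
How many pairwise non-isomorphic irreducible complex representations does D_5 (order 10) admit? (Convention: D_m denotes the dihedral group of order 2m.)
4

The number of irreducible complex representations of a finite group equals its number of conjugacy classes. D_5 has 4 conjugacy classes ((n+3)/2 for n odd), so D_5 (order 10) has exactly 4 irreducible complex representations.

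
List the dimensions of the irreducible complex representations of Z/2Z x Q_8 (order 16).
Dimensions: 1, 1, 1, 1, 1, 1, 1, 1, 2, 2

Derivation: There are 10 irreducibles (= number of conjugacy classes). Their dimensions d_i satisfy sum d_i^2 = |G| = 16: 1 + 1 + 1 + 1 + 1 + 1 + 1 + 1 + 4 + 4 = 16. (For the product with Z/2Z: each of the 2 1-dim characters of Z/2Z tensors with each irrep of Q_8, giving 2 copies of each Q_8-dimension.)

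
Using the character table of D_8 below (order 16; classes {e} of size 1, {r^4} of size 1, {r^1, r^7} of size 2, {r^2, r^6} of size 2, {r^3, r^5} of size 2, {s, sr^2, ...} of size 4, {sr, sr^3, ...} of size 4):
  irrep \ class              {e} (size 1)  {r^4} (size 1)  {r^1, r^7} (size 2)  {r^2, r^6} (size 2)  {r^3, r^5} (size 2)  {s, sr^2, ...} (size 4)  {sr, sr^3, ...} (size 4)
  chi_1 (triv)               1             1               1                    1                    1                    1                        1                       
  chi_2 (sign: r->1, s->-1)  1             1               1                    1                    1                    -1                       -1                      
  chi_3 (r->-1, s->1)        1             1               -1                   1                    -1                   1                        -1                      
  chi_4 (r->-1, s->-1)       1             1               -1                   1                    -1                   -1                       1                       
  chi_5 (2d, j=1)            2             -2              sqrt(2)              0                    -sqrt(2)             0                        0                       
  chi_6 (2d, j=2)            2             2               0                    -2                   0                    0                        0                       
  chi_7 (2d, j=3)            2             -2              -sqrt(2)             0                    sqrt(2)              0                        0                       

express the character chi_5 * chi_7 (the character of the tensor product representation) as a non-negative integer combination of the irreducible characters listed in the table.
chi_5 tensor chi_7 = chi_3 + chi_4 + chi_6 (all other irreducibles have multiplicity 0).

Reasoning: The character of a tensor product is the pointwise product (chi_5 * chi_7)(C) = chi_5(C) * chi_7(C):
  {e}: (2)*(2), {r^4}: (-2)*(-2), {r^1, r^7}: (sqrt(2))*(-sqrt(2)), {r^2, r^6}: (0)*(0), {r^3, r^5}: (-sqrt(2))*(sqrt(2)), {s, sr^2, ...}: (0)*(0), {sr, sr^3, ...}: (0)*(0)
so (chi_5 * chi_7) takes values
  {e} -> 4, {r^4} -> 4, {r^1, r^7} -> -2, {r^2, r^6} -> 0, {r^3, r^5} -> -2, {s, sr^2, ...} -> 0, {sr, sr^3, ...} -> 0.
Now take the inner product of this character with each irreducible chi from the table, <chi_5*chi_7, chi> = (1/16) sum_C |C| (chi_5*chi_7)(C) conj(chi(C)):
  <chi_5*chi_7, chi_1> = (1/16)[1*(4)*conj(1) + 1*(4)*conj(1) + 2*(-2)*conj(1) + 2*(0)*conj(1) + 2*(-2)*conj(1) + 4*(0)*conj(1) + 4*(0)*conj(1)]
      = (1/16)[(4) + (4) + (-4) + (0) + (-4) + (0) + (0)] = 0/16 = 0
  <chi_5*chi_7, chi_2> = (1/16)[1*(4)*conj(1) + 1*(4)*conj(1) + 2*(-2)*conj(1) + 2*(0)*conj(1) + 2*(-2)*conj(1) + 4*(0)*conj(-1) + 4*(0)*conj(-1)]
      = (1/16)[(4) + (4) + (-4) + (0) + (-4) + (0) + (0)] = 0/16 = 0
  <chi_5*chi_7, chi_3> = (1/16)[1*(4)*conj(1) + 1*(4)*conj(1) + 2*(-2)*conj(-1) + 2*(0)*conj(1) + 2*(-2)*conj(-1) + 4*(0)*conj(1) + 4*(0)*conj(-1)]
      = (1/16)[(4) + (4) + (4) + (0) + (4) + (0) + (0)] = 16/16 = 1
  <chi_5*chi_7, chi_4> = (1/16)[1*(4)*conj(1) + 1*(4)*conj(1) + 2*(-2)*conj(-1) + 2*(0)*conj(1) + 2*(-2)*conj(-1) + 4*(0)*conj(-1) + 4*(0)*conj(1)]
      = (1/16)[(4) + (4) + (4) + (0) + (4) + (0) + (0)] = 16/16 = 1
  <chi_5*chi_7, chi_5> = (1/16)[1*(4)*conj(2) + 1*(4)*conj(-2) + 2*(-2)*conj(sqrt(2)) + 2*(0)*conj(0) + 2*(-2)*conj(-sqrt(2)) + 4*(0)*conj(0) + 4*(0)*conj(0)]
      = (1/16)[(8) + (-8) + (-4*sqrt(2)) + (0) + (4*sqrt(2)) + (0) + (0)] = 0/16 = 0
  <chi_5*chi_7, chi_6> = (1/16)[1*(4)*conj(2) + 1*(4)*conj(2) + 2*(-2)*conj(0) + 2*(0)*conj(-2) + 2*(-2)*conj(0) + 4*(0)*conj(0) + 4*(0)*conj(0)]
      = (1/16)[(8) + (8) + (0) + (0) + (0) + (0) + (0)] = 16/16 = 1
  <chi_5*chi_7, chi_7> = (1/16)[1*(4)*conj(2) + 1*(4)*conj(-2) + 2*(-2)*conj(-sqrt(2)) + 2*(0)*conj(0) + 2*(-2)*conj(sqrt(2)) + 4*(0)*conj(0) + 4*(0)*conj(0)]
      = (1/16)[(8) + (-8) + (4*sqrt(2)) + (0) + (-4*sqrt(2)) + (0) + (0)] = 0/16 = 0
Hence the multiplicities are chi_3: 1, chi_4: 1, chi_6: 1. Dimension check: dim(chi_5)*dim(chi_7) = 2*2 = 4 and sum (mult * dim) = 1*1 + 1*1 + 1*2 = 4.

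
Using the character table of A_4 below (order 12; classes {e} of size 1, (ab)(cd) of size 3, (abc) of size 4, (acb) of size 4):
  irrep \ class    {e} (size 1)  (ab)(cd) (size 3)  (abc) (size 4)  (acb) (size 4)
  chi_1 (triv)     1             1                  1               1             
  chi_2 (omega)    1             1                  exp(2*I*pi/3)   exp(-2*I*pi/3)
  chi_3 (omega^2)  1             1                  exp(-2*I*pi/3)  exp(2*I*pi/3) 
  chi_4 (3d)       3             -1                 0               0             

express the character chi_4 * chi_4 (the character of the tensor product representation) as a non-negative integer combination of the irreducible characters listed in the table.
chi_4 tensor chi_4 = chi_1 + chi_2 + chi_3 + 2*chi_4 (all other irreducibles have multiplicity 0).

Justification: The character of a tensor product is the pointwise product (chi_4 * chi_4)(C) = chi_4(C) * chi_4(C):
  {e}: (3)*(3), (ab)(cd): (-1)*(-1), (abc): (0)*(0), (acb): (0)*(0)
so (chi_4 * chi_4) takes values
  {e} -> 9, (ab)(cd) -> 1, (abc) -> 0, (acb) -> 0.
Now take the inner product of this character with each irreducible chi from the table, <chi_4*chi_4, chi> = (1/12) sum_C |C| (chi_4*chi_4)(C) conj(chi(C)):
  <chi_4*chi_4, chi_1> = (1/12)[1*(9)*conj(1) + 3*(1)*conj(1) + 4*(0)*conj(1) + 4*(0)*conj(1)]
      = (1/12)[(9) + (3) + (0) + (0)] = 12/12 = 1
  <chi_4*chi_4, chi_2> = (1/12)[1*(9)*conj(1) + 3*(1)*conj(1) + 4*(0)*conj(exp(2*I*pi/3)) + 4*(0)*conj(exp(-2*I*pi/3))]
      = (1/12)[(9) + (3) + (0) + (0)] = 12/12 = 1
  <chi_4*chi_4, chi_3> = (1/12)[1*(9)*conj(1) + 3*(1)*conj(1) + 4*(0)*conj(exp(-2*I*pi/3)) + 4*(0)*conj(exp(2*I*pi/3))]
      = (1/12)[(9) + (3) + (0) + (0)] = 12/12 = 1
  <chi_4*chi_4, chi_4> = (1/12)[1*(9)*conj(3) + 3*(1)*conj(-1) + 4*(0)*conj(0) + 4*(0)*conj(0)]
      = (1/12)[(27) + (-3) + (0) + (0)] = 24/12 = 2
(Exp terms are combined using exp(i*s)*conj(exp(i*t)) = exp(i*(s-t)), and sums of them are collapsed using the identity that for every m > 1 the m distinct m-th roots of unity sum to 0, e.g. 1 + exp(2*I*pi/3) + exp(-2*I*pi/3) = 0.)
Hence the multiplicities are chi_1: 1, chi_2: 1, chi_3: 1, chi_4: 2. Dimension check: dim(chi_4)*dim(chi_4) = 3*3 = 9 and sum (mult * dim) = 1*1 + 1*1 + 1*1 + 2*3 = 9.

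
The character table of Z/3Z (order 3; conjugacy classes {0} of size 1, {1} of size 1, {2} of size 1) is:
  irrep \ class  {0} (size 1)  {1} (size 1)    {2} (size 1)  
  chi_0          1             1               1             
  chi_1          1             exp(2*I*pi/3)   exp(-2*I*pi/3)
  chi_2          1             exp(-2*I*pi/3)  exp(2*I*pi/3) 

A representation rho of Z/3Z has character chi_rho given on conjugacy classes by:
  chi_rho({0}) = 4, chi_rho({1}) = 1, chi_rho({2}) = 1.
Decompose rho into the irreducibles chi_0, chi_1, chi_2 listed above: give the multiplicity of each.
Multiplicities: chi_0: 2, chi_1: 1, chi_2: 1.

Proof sketch: Use <chi_rho, chi> = (1/|G|) sum_C |C| * chi_rho(C) * conj(chi(C)) with |G| = 3 for each irreducible chi in the table:
  <chi_rho, chi_0> = (1/3)[1*(4)*conj(1) + 1*(1)*conj(1) + 1*(1)*conj(1)]
      = (1/3)[(4) + (1) + (1)] = 6/3 = 2
  <chi_rho, chi_1> = (1/3)[1*(4)*conj(1) + 1*(1)*conj(exp(2*I*pi/3)) + 1*(1)*conj(exp(-2*I*pi/3))]
      = (1/3)[(4) + (1 + 2*exp(-2*I*pi/3) + exp(2*I*pi/3)) + (1 + exp(-2*I*pi/3) + 2*exp(2*I*pi/3))] = 3/3 = 1
  <chi_rho, chi_2> = (1/3)[1*(4)*conj(1) + 1*(1)*conj(exp(-2*I*pi/3)) + 1*(1)*conj(exp(2*I*pi/3))]
      = (1/3)[(4) + (1 + exp(-2*I*pi/3) + 2*exp(2*I*pi/3)) + (1 + 2*exp(-2*I*pi/3) + exp(2*I*pi/3))] = 3/3 = 1
(Exp terms are combined using exp(i*s)*conj(exp(i*t)) = exp(i*(s-t)), and sums of them are collapsed using the identity that for every m > 1 the m distinct m-th roots of unity sum to 0, e.g. 1 + exp(2*I*pi/3) + exp(-2*I*pi/3) = 0.)
Dimension check: dim(rho) = sum (mult * dim) = 2*1 + 1*1 + 1*1 = 4 = chi_rho(e) = 4.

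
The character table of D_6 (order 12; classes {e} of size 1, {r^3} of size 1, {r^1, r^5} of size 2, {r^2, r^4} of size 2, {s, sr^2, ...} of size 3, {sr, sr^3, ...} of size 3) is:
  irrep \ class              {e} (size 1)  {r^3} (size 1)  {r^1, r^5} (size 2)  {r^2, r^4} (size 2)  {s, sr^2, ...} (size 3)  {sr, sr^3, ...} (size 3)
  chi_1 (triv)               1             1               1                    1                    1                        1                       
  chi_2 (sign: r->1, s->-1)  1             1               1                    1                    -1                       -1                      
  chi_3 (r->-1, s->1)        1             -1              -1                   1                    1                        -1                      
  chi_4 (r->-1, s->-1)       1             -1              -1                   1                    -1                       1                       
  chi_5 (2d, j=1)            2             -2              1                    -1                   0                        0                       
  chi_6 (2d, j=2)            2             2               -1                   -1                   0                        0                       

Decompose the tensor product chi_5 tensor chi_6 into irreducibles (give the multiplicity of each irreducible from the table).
chi_5 tensor chi_6 = chi_3 + chi_4 + chi_5 (all other irreducibles have multiplicity 0).

Proof sketch: The character of a tensor product is the pointwise product (chi_5 * chi_6)(C) = chi_5(C) * chi_6(C):
  {e}: (2)*(2), {r^3}: (-2)*(2), {r^1, r^5}: (1)*(-1), {r^2, r^4}: (-1)*(-1), {s, sr^2, ...}: (0)*(0), {sr, sr^3, ...}: (0)*(0)
so (chi_5 * chi_6) takes values
  {e} -> 4, {r^3} -> -4, {r^1, r^5} -> -1, {r^2, r^4} -> 1, {s, sr^2, ...} -> 0, {sr, sr^3, ...} -> 0.
Now take the inner product of this character with each irreducible chi from the table, <chi_5*chi_6, chi> = (1/12) sum_C |C| (chi_5*chi_6)(C) conj(chi(C)):
  <chi_5*chi_6, chi_1> = (1/12)[1*(4)*conj(1) + 1*(-4)*conj(1) + 2*(-1)*conj(1) + 2*(1)*conj(1) + 3*(0)*conj(1) + 3*(0)*conj(1)]
      = (1/12)[(4) + (-4) + (-2) + (2) + (0) + (0)] = 0/12 = 0
  <chi_5*chi_6, chi_2> = (1/12)[1*(4)*conj(1) + 1*(-4)*conj(1) + 2*(-1)*conj(1) + 2*(1)*conj(1) + 3*(0)*conj(-1) + 3*(0)*conj(-1)]
      = (1/12)[(4) + (-4) + (-2) + (2) + (0) + (0)] = 0/12 = 0
  <chi_5*chi_6, chi_3> = (1/12)[1*(4)*conj(1) + 1*(-4)*conj(-1) + 2*(-1)*conj(-1) + 2*(1)*conj(1) + 3*(0)*conj(1) + 3*(0)*conj(-1)]
      = (1/12)[(4) + (4) + (2) + (2) + (0) + (0)] = 12/12 = 1
  <chi_5*chi_6, chi_4> = (1/12)[1*(4)*conj(1) + 1*(-4)*conj(-1) + 2*(-1)*conj(-1) + 2*(1)*conj(1) + 3*(0)*conj(-1) + 3*(0)*conj(1)]
      = (1/12)[(4) + (4) + (2) + (2) + (0) + (0)] = 12/12 = 1
  <chi_5*chi_6, chi_5> = (1/12)[1*(4)*conj(2) + 1*(-4)*conj(-2) + 2*(-1)*conj(1) + 2*(1)*conj(-1) + 3*(0)*conj(0) + 3*(0)*conj(0)]
      = (1/12)[(8) + (8) + (-2) + (-2) + (0) + (0)] = 12/12 = 1
  <chi_5*chi_6, chi_6> = (1/12)[1*(4)*conj(2) + 1*(-4)*conj(2) + 2*(-1)*conj(-1) + 2*(1)*conj(-1) + 3*(0)*conj(0) + 3*(0)*conj(0)]
      = (1/12)[(8) + (-8) + (2) + (-2) + (0) + (0)] = 0/12 = 0
Hence the multiplicities are chi_3: 1, chi_4: 1, chi_5: 1. Dimension check: dim(chi_5)*dim(chi_6) = 2*2 = 4 and sum (mult * dim) = 1*1 + 1*1 + 1*2 = 4.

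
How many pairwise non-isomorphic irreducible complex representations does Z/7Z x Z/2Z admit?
14

Working: The number of irreducible complex representations of a finite group equals its number of conjugacy classes. Z/7Z x Z/2Z is abelian of order 14, so every element is its own conjugacy class: 14 classes, so Z/7Z x Z/2Z (order 14) has exactly 14 irreducible complex representations.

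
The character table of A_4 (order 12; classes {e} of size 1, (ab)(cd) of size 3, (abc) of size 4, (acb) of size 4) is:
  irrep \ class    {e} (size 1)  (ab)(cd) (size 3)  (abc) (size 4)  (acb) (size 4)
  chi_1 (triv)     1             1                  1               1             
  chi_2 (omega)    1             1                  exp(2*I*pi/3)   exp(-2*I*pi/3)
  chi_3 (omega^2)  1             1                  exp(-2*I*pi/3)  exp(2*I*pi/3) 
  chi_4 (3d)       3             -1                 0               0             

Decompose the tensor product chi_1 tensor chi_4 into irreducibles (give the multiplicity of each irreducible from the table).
chi_1 tensor chi_4 = chi_4 (all other irreducibles have multiplicity 0).

Solution. The character of a tensor product is the pointwise product (chi_1 * chi_4)(C) = chi_1(C) * chi_4(C):
  {e}: (1)*(3), (ab)(cd): (1)*(-1), (abc): (1)*(0), (acb): (1)*(0)
so (chi_1 * chi_4) takes values
  {e} -> 3, (ab)(cd) -> -1, (abc) -> 0, (acb) -> 0.
Now take the inner product of this character with each irreducible chi from the table, <chi_1*chi_4, chi> = (1/12) sum_C |C| (chi_1*chi_4)(C) conj(chi(C)):
  <chi_1*chi_4, chi_1> = (1/12)[1*(3)*conj(1) + 3*(-1)*conj(1) + 4*(0)*conj(1) + 4*(0)*conj(1)]
      = (1/12)[(3) + (-3) + (0) + (0)] = 0/12 = 0
  <chi_1*chi_4, chi_2> = (1/12)[1*(3)*conj(1) + 3*(-1)*conj(1) + 4*(0)*conj(exp(2*I*pi/3)) + 4*(0)*conj(exp(-2*I*pi/3))]
      = (1/12)[(3) + (-3) + (0) + (0)] = 0/12 = 0
  <chi_1*chi_4, chi_3> = (1/12)[1*(3)*conj(1) + 3*(-1)*conj(1) + 4*(0)*conj(exp(-2*I*pi/3)) + 4*(0)*conj(exp(2*I*pi/3))]
      = (1/12)[(3) + (-3) + (0) + (0)] = 0/12 = 0
  <chi_1*chi_4, chi_4> = (1/12)[1*(3)*conj(3) + 3*(-1)*conj(-1) + 4*(0)*conj(0) + 4*(0)*conj(0)]
      = (1/12)[(9) + (3) + (0) + (0)] = 12/12 = 1
(Exp terms are combined using exp(i*s)*conj(exp(i*t)) = exp(i*(s-t)), and sums of them are collapsed using the identity that for every m > 1 the m distinct m-th roots of unity sum to 0, e.g. 1 + exp(2*I*pi/3) + exp(-2*I*pi/3) = 0.)
Hence the multiplicities are chi_4: 1. Dimension check: dim(chi_1)*dim(chi_4) = 1*3 = 3 and sum (mult * dim) = 1*3 = 3.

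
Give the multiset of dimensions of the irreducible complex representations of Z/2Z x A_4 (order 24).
Dimensions: 1, 1, 1, 1, 1, 1, 3, 3

Reasoning: There are 8 irreducibles (= number of conjugacy classes). Their dimensions d_i satisfy sum d_i^2 = |G| = 24: 1 + 1 + 1 + 1 + 1 + 1 + 9 + 9 = 24. (For the product with Z/2Z: each of the 2 1-dim characters of Z/2Z tensors with each irrep of A_4, giving 2 copies of each A_4-dimension.)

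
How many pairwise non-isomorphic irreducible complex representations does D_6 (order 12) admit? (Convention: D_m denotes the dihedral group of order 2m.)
6

Working: The number of irreducible complex representations of a finite group equals its number of conjugacy classes. D_6 has 6 conjugacy classes (n/2 + 3 for n even), so D_6 (order 12) has exactly 6 irreducible complex representations.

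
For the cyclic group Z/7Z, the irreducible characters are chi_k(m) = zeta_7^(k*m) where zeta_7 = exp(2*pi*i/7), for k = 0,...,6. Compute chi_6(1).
chi_6(1) = zeta_7^6 = exp(-2*I*pi/7)

Details: chi_6(1) = zeta_7^(6*1) = zeta_7^6. Since zeta_7^7 = 1, this equals zeta_7^6 = exp(2*pi*i*6/7) = exp(-2*I*pi/7).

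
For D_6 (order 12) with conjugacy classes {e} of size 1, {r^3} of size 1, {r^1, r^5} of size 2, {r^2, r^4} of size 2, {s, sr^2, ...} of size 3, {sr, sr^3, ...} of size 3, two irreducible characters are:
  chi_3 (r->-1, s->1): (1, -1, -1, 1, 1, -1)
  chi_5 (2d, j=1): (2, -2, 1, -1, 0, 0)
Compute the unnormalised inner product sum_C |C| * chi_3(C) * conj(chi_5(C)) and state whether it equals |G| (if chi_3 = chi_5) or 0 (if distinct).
Sum = 0; so <chi_3, chi_5> = 0 (distinct irreducibles are orthogonal).

Justification: Compute term by term over conjugacy classes (|C| * chi_3(C) * conj(chi_5(C))):
  1*(1)*conj(2) + 1*(-1)*conj(-2) + 2*(-1)*conj(1) + 2*(1)*conj(-1) + 3*(1)*conj(0) + 3*(-1)*conj(0)
  = (2) + (2) + (-2) + (-2) + (0) + (0)
  = 0.
Dividing by |G| = 12 gives 0/12 = 0, matching the row-orthogonality relation <chi_3, chi_5> = [chi_3 = chi_5].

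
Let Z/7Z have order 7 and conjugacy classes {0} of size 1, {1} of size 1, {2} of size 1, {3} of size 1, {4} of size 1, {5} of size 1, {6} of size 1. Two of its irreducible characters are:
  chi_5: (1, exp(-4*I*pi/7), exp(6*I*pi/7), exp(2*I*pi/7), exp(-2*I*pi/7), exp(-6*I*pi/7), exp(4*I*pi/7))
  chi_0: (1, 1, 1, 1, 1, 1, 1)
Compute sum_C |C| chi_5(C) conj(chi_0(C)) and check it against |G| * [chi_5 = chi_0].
Sum = 0; so <chi_5, chi_0> = 0 (distinct irreducibles are orthogonal).

Solution. Compute term by term over conjugacy classes (|C| * chi_5(C) * conj(chi_0(C))):
  1*(1)*conj(1) + 1*(exp(-4*I*pi/7))*conj(1) + 1*(exp(6*I*pi/7))*conj(1) + 1*(exp(2*I*pi/7))*conj(1) + 1*(exp(-2*I*pi/7))*conj(1) + 1*(exp(-6*I*pi/7))*conj(1) + 1*(exp(4*I*pi/7))*conj(1)
  = (1) + (exp(-4*I*pi/7)) + (exp(6*I*pi/7)) + (exp(2*I*pi/7)) + (exp(-2*I*pi/7)) + (exp(-6*I*pi/7)) + (exp(4*I*pi/7))
  = 0.
(Exp terms are combined using exp(i*s)*conj(exp(i*t)) = exp(i*(s-t)), and sums of them are collapsed using the identity that for every m > 1 the m distinct m-th roots of unity sum to 0, e.g. 1 + exp(2*I*pi/3) + exp(-2*I*pi/3) = 0.)
Dividing by |G| = 7 gives 0/7 = 0, matching the row-orthogonality relation <chi_5, chi_0> = [chi_5 = chi_0].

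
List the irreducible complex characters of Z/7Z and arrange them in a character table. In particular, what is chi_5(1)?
Character table of Z/7Z (irreps indexed chi_0,...,chi_6 with chi_k(m) = zeta_7^(k*m), zeta_7 = exp(2*pi*i/7)):
  irrep \ class  {0} (size 1)  {1} (size 1)    {2} (size 1)    {3} (size 1)    {4} (size 1)    {5} (size 1)    {6} (size 1)  
  chi_0          1             1               1               1               1               1               1             
  chi_1          1             exp(2*I*pi/7)   exp(4*I*pi/7)   exp(6*I*pi/7)   exp(-6*I*pi/7)  exp(-4*I*pi/7)  exp(-2*I*pi/7)
  chi_2          1             exp(4*I*pi/7)   exp(-6*I*pi/7)  exp(-2*I*pi/7)  exp(2*I*pi/7)   exp(6*I*pi/7)   exp(-4*I*pi/7)
  chi_3          1             exp(6*I*pi/7)   exp(-2*I*pi/7)  exp(4*I*pi/7)   exp(-4*I*pi/7)  exp(2*I*pi/7)   exp(-6*I*pi/7)
  chi_4          1             exp(-6*I*pi/7)  exp(2*I*pi/7)   exp(-4*I*pi/7)  exp(4*I*pi/7)   exp(-2*I*pi/7)  exp(6*I*pi/7) 
  chi_5          1             exp(-4*I*pi/7)  exp(6*I*pi/7)   exp(2*I*pi/7)   exp(-2*I*pi/7)  exp(-6*I*pi/7)  exp(4*I*pi/7) 
  chi_6          1             exp(-2*I*pi/7)  exp(-4*I*pi/7)  exp(-6*I*pi/7)  exp(6*I*pi/7)   exp(4*I*pi/7)   exp(2*I*pi/7) 

Spot check: chi_5(1) = zeta_7^(5*1) = zeta_7^5 = exp(-4*I*pi/7).

Z/7Z is abelian, so all 7 irreducible complex representations are 1-dimensional. They are given by chi_k(m) = zeta_7^(k*m) for k = 0,...,6. Row orthogonality: sum_m chi_k(m) conj(chi_l(m)) = 7 * [k = l].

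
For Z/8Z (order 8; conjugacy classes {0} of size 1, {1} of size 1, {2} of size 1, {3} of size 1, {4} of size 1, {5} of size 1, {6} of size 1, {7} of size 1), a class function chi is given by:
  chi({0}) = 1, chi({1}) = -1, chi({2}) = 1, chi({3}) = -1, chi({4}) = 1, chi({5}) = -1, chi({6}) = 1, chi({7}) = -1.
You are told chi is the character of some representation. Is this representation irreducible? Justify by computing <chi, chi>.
Irreducible: <chi, chi> = 1.

Justification: <chi, chi> = (1/|G|) sum_C |C| * |chi(C)|^2 = (1/8)[1*|1|^2 + 1*|-1|^2 + 1*|1|^2 + 1*|-1|^2 + 1*|1|^2 + 1*|-1|^2 + 1*|1|^2 + 1*|-1|^2]
  = (1/8)[(1) + (1) + (1) + (1) + (1) + (1) + (1) + (1)] = 8/8 = 1.
(Exp terms are combined using exp(i*s)*conj(exp(i*t)) = exp(i*(s-t)), and sums of them are collapsed using the identity that for every m > 1 the m distinct m-th roots of unity sum to 0, e.g. 1 + exp(2*I*pi/3) + exp(-2*I*pi/3) = 0.)
A character is irreducible iff <chi, chi> = 1, so this representation is irreducible.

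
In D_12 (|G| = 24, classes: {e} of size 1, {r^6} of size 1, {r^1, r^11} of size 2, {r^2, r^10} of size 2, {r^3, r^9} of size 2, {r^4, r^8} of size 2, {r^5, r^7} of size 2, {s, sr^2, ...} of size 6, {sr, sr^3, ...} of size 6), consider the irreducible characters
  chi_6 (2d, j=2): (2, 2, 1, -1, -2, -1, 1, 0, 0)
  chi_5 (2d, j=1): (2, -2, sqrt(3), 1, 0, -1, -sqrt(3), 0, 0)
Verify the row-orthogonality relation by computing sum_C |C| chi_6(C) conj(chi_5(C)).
Sum = 0; so <chi_6, chi_5> = 0 (distinct irreducibles are orthogonal).

Justification: Compute term by term over conjugacy classes (|C| * chi_6(C) * conj(chi_5(C))):
  1*(2)*conj(2) + 1*(2)*conj(-2) + 2*(1)*conj(sqrt(3)) + 2*(-1)*conj(1) + 2*(-2)*conj(0) + 2*(-1)*conj(-1) + 2*(1)*conj(-sqrt(3)) + 6*(0)*conj(0) + 6*(0)*conj(0)
  = (4) + (-4) + (2*sqrt(3)) + (-2) + (0) + (2) + (-2*sqrt(3)) + (0) + (0)
  = 0.
Dividing by |G| = 24 gives 0/24 = 0, matching the row-orthogonality relation <chi_6, chi_5> = [chi_6 = chi_5].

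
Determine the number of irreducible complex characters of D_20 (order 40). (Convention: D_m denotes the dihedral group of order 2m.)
13

Derivation: The number of irreducible complex representations of a finite group equals its number of conjugacy classes. D_20 has 13 conjugacy classes (n/2 + 3 for n even), so D_20 (order 40) has exactly 13 irreducible complex representations.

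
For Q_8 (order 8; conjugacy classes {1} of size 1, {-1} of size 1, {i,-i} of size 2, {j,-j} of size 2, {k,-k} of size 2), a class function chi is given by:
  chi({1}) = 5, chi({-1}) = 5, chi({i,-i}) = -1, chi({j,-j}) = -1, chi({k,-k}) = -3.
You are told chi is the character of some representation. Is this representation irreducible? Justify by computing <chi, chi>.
Not irreducible (reducible): <chi, chi> = 9 > 1.

Argument: <chi, chi> = (1/|G|) sum_C |C| * |chi(C)|^2 = (1/8)[1*|5|^2 + 1*|5|^2 + 2*|-1|^2 + 2*|-1|^2 + 2*|-3|^2]
  = (1/8)[(25) + (25) + (2) + (2) + (18)] = 72/8 = 9.
A character is irreducible iff <chi, chi> = 1, so this representation is reducible.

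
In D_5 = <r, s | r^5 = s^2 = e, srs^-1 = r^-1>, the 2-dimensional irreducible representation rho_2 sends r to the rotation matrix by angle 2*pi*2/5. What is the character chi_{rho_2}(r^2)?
chi_{rho_2}(r^2) = 2*cos(2*pi*2*2/5) = -1/2 + sqrt(5)/2

Reasoning: rho_2(r^2) is rotation by angle 2*pi*2*2/5, whose trace is 2*cos(2*pi*2*2/5) = -1/2 + sqrt(5)/2.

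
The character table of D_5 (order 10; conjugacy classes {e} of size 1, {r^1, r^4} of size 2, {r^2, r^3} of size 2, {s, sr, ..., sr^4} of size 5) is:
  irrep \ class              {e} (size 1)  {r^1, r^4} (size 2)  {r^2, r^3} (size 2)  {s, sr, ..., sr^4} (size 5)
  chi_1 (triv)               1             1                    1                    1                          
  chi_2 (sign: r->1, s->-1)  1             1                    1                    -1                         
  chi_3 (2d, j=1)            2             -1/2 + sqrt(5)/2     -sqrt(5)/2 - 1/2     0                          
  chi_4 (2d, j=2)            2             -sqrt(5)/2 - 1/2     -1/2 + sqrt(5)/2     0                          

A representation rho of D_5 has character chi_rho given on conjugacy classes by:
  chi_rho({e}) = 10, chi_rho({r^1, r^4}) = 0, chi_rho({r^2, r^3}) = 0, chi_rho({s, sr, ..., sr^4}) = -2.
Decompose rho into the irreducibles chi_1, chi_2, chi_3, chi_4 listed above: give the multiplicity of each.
Multiplicities: chi_1: 0, chi_2: 2, chi_3: 2, chi_4: 2.

Use <chi_rho, chi> = (1/|G|) sum_C |C| * chi_rho(C) * conj(chi(C)) with |G| = 10 for each irreducible chi in the table:
  <chi_rho, chi_1> = (1/10)[1*(10)*conj(1) + 2*(0)*conj(1) + 2*(0)*conj(1) + 5*(-2)*conj(1)]
      = (1/10)[(10) + (0) + (0) + (-10)] = 0/10 = 0
  <chi_rho, chi_2> = (1/10)[1*(10)*conj(1) + 2*(0)*conj(1) + 2*(0)*conj(1) + 5*(-2)*conj(-1)]
      = (1/10)[(10) + (0) + (0) + (10)] = 20/10 = 2
  <chi_rho, chi_3> = (1/10)[1*(10)*conj(2) + 2*(0)*conj(-1/2 + sqrt(5)/2) + 2*(0)*conj(-sqrt(5)/2 - 1/2) + 5*(-2)*conj(0)]
      = (1/10)[(20) + (0) + (0) + (0)] = 20/10 = 2
  <chi_rho, chi_4> = (1/10)[1*(10)*conj(2) + 2*(0)*conj(-sqrt(5)/2 - 1/2) + 2*(0)*conj(-1/2 + sqrt(5)/2) + 5*(-2)*conj(0)]
      = (1/10)[(20) + (0) + (0) + (0)] = 20/10 = 2
Dimension check: dim(rho) = sum (mult * dim) = 0*1 + 2*1 + 2*2 + 2*2 = 10 = chi_rho(e) = 10.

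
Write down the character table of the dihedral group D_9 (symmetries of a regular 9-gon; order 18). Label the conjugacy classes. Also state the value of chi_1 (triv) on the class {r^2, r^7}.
Conjugacy classes: {e} of size 1, {r^1, r^8} of size 2, {r^2, r^7} of size 2, {r^3, r^6} of size 2, {r^4, r^5} of size 2, {s, sr, ..., sr^8} of size 9.
Character table:
  irrep \ class              {e} (size 1)  {r^1, r^8} (size 2)  {r^2, r^7} (size 2)  {r^3, r^6} (size 2)  {r^4, r^5} (size 2)  {s, sr, ..., sr^8} (size 9)
  chi_1 (triv)               1             1                    1                    1                    1                    1                          
  chi_2 (sign: r->1, s->-1)  1             1                    1                    1                    1                    -1                         
  chi_3 (2d, j=1)            2             2*cos(2*pi/9)        2*cos(4*pi/9)        -1                   -2*cos(pi/9)         0                          
  chi_4 (2d, j=2)            2             2*cos(4*pi/9)        -2*cos(pi/9)         -1                   2*cos(2*pi/9)        0                          
  chi_5 (2d, j=3)            2             -1                   -1                   2                    -1                   0                          
  chi_6 (2d, j=4)            2             -2*cos(pi/9)         2*cos(2*pi/9)        -1                   2*cos(4*pi/9)        0                          

Spot check: chi_1 (triv) on {r^2, r^7} = 1.

Explanation: D_9 has order 2*9 = 18 with 6 conjugacy classes, hence 6 irreducibles. Sum of squared dims 1 + 1 + 4 + 4 + 4 + 4 = 18 = |G|. Linear characters come from the abelianisation; the 2-dimensional irreps have character r^k -> 2*cos(2*pi*j*k/9), reflections -> 0.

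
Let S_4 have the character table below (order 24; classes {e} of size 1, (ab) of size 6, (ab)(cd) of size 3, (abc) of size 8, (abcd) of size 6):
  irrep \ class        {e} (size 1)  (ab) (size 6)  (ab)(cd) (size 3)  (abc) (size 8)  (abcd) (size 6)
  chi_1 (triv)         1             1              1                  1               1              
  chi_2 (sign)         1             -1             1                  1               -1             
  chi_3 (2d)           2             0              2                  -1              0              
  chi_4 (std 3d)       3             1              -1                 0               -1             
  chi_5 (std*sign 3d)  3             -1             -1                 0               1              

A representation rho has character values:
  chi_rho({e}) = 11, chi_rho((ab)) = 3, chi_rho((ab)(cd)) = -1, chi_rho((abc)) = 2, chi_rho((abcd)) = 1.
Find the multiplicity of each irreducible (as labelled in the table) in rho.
Multiplicities: chi_1: 2, chi_2: 0, chi_3: 0, chi_4: 2, chi_5: 1.

Derivation: Use <chi_rho, chi> = (1/|G|) sum_C |C| * chi_rho(C) * conj(chi(C)) with |G| = 24 for each irreducible chi in the table:
  <chi_rho, chi_1> = (1/24)[1*(11)*conj(1) + 6*(3)*conj(1) + 3*(-1)*conj(1) + 8*(2)*conj(1) + 6*(1)*conj(1)]
      = (1/24)[(11) + (18) + (-3) + (16) + (6)] = 48/24 = 2
  <chi_rho, chi_2> = (1/24)[1*(11)*conj(1) + 6*(3)*conj(-1) + 3*(-1)*conj(1) + 8*(2)*conj(1) + 6*(1)*conj(-1)]
      = (1/24)[(11) + (-18) + (-3) + (16) + (-6)] = 0/24 = 0
  <chi_rho, chi_3> = (1/24)[1*(11)*conj(2) + 6*(3)*conj(0) + 3*(-1)*conj(2) + 8*(2)*conj(-1) + 6*(1)*conj(0)]
      = (1/24)[(22) + (0) + (-6) + (-16) + (0)] = 0/24 = 0
  <chi_rho, chi_4> = (1/24)[1*(11)*conj(3) + 6*(3)*conj(1) + 3*(-1)*conj(-1) + 8*(2)*conj(0) + 6*(1)*conj(-1)]
      = (1/24)[(33) + (18) + (3) + (0) + (-6)] = 48/24 = 2
  <chi_rho, chi_5> = (1/24)[1*(11)*conj(3) + 6*(3)*conj(-1) + 3*(-1)*conj(-1) + 8*(2)*conj(0) + 6*(1)*conj(1)]
      = (1/24)[(33) + (-18) + (3) + (0) + (6)] = 24/24 = 1
Dimension check: dim(rho) = sum (mult * dim) = 2*1 + 0*1 + 0*2 + 2*3 + 1*3 = 11 = chi_rho(e) = 11.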